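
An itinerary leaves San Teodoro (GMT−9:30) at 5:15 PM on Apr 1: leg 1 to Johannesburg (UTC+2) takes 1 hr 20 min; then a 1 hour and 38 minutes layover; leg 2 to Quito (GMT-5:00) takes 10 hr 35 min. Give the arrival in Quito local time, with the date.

Convert departure to UTC: 5:15 PM + 9:30 = 2:45 AM UTC on Apr 2.
Add 1 hour 20 minutes leg 1 → 4:05 AM UTC.
Add 1 hour and 38 minutes layover in Johannesburg → 5:43 AM UTC.
Add 10 hours 35 minutes leg 2 → 4:18 PM UTC.
Quito is UTC−5:00, so local arrival = 4:18 PM − 5:00 = 11:18 AM on Apr 2.

11:18 AM on April 2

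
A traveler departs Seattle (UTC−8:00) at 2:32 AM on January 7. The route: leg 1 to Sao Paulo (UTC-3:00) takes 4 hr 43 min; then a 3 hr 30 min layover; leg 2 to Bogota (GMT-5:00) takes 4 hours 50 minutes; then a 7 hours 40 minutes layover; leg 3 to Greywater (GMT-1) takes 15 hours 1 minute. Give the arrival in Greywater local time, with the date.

9:16 PM on January 8

Convert departure to UTC: 2:32 AM + 8:00 = 10:32 AM UTC on Jan 7.
Add 4 hours and 43 minutes leg 1 → 3:15 PM UTC.
Add 3 hours 30 minutes layover in Sao Paulo → 6:45 PM UTC.
Add 4 hours and 50 minutes leg 2 → 11:35 PM UTC.
Add 7 hours 40 minutes layover in Bogota → 7:15 AM UTC (Jan 8).
Add 15 hours and 1 minute leg 3 → 10:16 PM UTC.
Greywater is UTC−1:00, so local arrival = 10:16 PM − 1:00 = 9:16 PM on Jan 8.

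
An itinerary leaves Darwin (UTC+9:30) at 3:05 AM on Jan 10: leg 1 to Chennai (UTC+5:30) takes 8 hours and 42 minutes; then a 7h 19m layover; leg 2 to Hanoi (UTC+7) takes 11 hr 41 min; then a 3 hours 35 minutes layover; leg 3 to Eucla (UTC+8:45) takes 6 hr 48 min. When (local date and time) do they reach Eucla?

Convert departure to UTC: 3:05 AM − 9:30 = 5:35 PM UTC on Jan 9.
Add 8 hours and 42 minutes leg 1 → 2:17 AM UTC (Jan 10).
Add 7 hours 19 minutes layover in Chennai → 9:36 AM UTC.
Add 11 hours and 41 minutes leg 2 → 9:17 PM UTC.
Add 3 hours and 35 minutes layover in Hanoi → 12:52 AM UTC (Jan 11).
Add 6 hours 48 minutes leg 3 → 7:40 AM UTC.
Eucla is UTC+8:45, so local arrival = 7:40 AM + 8:45 = 4:25 PM on Jan 11.

4:25 PM on January 11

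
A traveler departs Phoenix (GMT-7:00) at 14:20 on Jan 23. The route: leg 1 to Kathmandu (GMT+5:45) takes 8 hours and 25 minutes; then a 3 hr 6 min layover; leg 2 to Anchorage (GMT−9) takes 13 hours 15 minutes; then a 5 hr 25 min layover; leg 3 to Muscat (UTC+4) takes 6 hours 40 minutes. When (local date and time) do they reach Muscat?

14:11 on Jan 25

Convert departure to UTC: 14:20 + 7:00 = 21:20 UTC on Jan 23.
Add 8 hours 25 minutes leg 1 → 05:45 UTC (Jan 24).
Add 3 hours 6 minutes layover in Kathmandu → 08:51 UTC.
Add 13 hours 15 minutes leg 2 → 22:06 UTC.
Add 5 hours and 25 minutes layover in Anchorage → 03:31 UTC (Jan 25).
Add 6 hours 40 minutes leg 3 → 10:11 UTC.
Muscat is UTC+4:00, so local arrival = 10:11 + 4:00 = 14:11 on Jan 25.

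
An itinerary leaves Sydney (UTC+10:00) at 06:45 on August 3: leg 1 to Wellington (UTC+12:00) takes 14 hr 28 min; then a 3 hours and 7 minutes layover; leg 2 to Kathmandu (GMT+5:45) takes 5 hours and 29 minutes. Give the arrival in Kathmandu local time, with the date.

Convert departure to UTC: 06:45 − 10:00 = 20:45 UTC on Aug 2.
Add 14 hours 28 minutes leg 1 → 11:13 UTC (Aug 3).
Add 3 hours and 7 minutes layover in Wellington → 14:20 UTC.
Add 5 hours 29 minutes leg 2 → 19:49 UTC.
Kathmandu is UTC+5:45, so local arrival = 19:49 + 5:45 = 01:34 on Aug 4.

01:34 on Aug 4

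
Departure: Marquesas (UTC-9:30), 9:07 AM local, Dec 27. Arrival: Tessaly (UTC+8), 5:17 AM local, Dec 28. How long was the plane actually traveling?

2 hours 40 minutes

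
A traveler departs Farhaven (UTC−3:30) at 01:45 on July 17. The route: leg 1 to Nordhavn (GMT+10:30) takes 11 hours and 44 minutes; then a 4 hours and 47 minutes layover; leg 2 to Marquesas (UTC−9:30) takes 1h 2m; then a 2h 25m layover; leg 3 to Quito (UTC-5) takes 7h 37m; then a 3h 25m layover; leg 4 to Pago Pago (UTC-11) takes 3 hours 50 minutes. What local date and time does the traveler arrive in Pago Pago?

Convert departure to UTC: 01:45 + 3:30 = 05:15 UTC on Jul 17.
Add 11 hours and 44 minutes leg 1 → 16:59 UTC.
Add 4 hours 47 minutes layover in Nordhavn → 21:46 UTC.
Add 1 hour and 2 minutes leg 2 → 22:48 UTC.
Add 2 hours and 25 minutes layover in Marquesas → 01:13 UTC (Jul 18).
Add 7 hours 37 minutes leg 3 → 08:50 UTC.
Add 3 hours 25 minutes layover in Quito → 12:15 UTC.
Add 3 hours and 50 minutes leg 4 → 16:05 UTC.
Pago Pago is UTC−11:00, so local arrival = 16:05 − 11:00 = 05:05 on Jul 18.

05:05 on July 18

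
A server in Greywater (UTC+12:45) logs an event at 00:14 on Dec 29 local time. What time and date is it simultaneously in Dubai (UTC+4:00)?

15:29 on December 28

In UTC: 00:14 − 12:45 = 11:29 on Dec 28.
Dubai is UTC+4:00: 11:29 + 4:00 = 15:29 on Dec 28.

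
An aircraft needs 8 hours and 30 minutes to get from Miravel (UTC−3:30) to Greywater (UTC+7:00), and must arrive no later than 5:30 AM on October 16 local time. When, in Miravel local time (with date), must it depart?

10:30 AM on October 15

Target arrival in UTC: 5:30 AM − 7:00 = 10:30 PM on Oct 15.
Subtract 8 hours 30 minutes → departure 2:00 PM UTC on Oct 15.
Miravel is UTC−3:30: 2:00 PM − 3:30 = 10:30 AM on Oct 15.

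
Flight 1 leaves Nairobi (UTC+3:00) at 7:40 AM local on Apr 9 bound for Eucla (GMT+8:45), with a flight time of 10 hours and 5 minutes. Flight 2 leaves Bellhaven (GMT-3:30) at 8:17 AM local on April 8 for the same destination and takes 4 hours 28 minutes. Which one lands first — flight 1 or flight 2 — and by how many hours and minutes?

Flight 1 in UTC: 7:40 AM − 3:00 = 4:40 AM on Apr 9.
+10 hours 5 minutes → arrive 2:45 PM UTC on Apr 9.
Flight 2 in UTC: 8:17 AM + 3:30 = 11:47 AM on Apr 8.
+4 hours 28 minutes → arrive 4:15 PM UTC on Apr 8.
Flight 2 lands earlier by 22 hours 30 minutes.

the second, by 22 hours 30 minutes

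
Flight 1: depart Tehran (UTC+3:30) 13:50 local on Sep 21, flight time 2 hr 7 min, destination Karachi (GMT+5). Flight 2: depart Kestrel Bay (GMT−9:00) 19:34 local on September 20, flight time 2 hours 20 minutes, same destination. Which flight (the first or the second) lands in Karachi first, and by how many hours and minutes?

the second, by 5 hours 33 minutes

Flight 1 in UTC: 13:50 − 3:30 = 10:20 on Sep 21.
+2 hours 7 minutes → arrive 12:27 UTC on Sep 21.
Flight 2 in UTC: 19:34 + 9:00 = 04:34 on Sep 21.
+2 hours and 20 minutes → arrive 06:54 UTC on Sep 21.
Flight 2 lands earlier by 5 hours 33 minutes.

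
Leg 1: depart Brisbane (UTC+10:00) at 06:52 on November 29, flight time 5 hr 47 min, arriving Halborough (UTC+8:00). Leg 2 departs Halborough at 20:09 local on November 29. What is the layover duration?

Convert departure to UTC: 06:52 − 10:00 = 20:52 UTC on Nov 28.
Add 5 hours 47 minutes flight time → 02:39 UTC (Nov 29).
Halborough is UTC+8:00, so local arrival = 02:39 + 8:00 = 10:39 on Nov 29.
Layover = 20:09 − 10:39 = 9 hours 30 minutes.

9 hours 30 minutes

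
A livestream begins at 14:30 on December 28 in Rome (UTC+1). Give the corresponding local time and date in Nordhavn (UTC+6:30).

20:00 on December 28

In UTC: 14:30 − 1:00 = 13:30 on Dec 28.
Nordhavn is UTC+6:30: 13:30 + 6:30 = 20:00 on Dec 28.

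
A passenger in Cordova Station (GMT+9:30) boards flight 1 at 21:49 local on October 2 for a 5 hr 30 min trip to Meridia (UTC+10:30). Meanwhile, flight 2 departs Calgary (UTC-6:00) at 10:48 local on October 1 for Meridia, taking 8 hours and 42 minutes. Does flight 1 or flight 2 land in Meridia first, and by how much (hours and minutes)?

the second, by 16 hours 19 minutes

Flight 1 in UTC: 21:49 − 9:30 = 12:19 on Oct 2.
+5 hours and 30 minutes → arrive 17:49 UTC on Oct 2.
Flight 2 in UTC: 10:48 + 6:00 = 16:48 on Oct 1.
+8 hours 42 minutes → arrive 01:30 UTC on Oct 2.
Flight 2 lands earlier by 16 hours 19 minutes.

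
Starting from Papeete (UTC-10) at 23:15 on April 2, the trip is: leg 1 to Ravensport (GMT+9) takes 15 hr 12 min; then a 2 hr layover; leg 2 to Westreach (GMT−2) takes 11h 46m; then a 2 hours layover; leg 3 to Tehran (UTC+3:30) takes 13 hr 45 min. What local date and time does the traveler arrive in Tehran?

Convert departure to UTC: 23:15 + 10:00 = 09:15 UTC on Apr 3.
Add 15 hours and 12 minutes leg 1 → 00:27 UTC (Apr 4).
Add 2 hours layover in Ravensport → 02:27 UTC.
Add 11 hours 46 minutes leg 2 → 14:13 UTC.
Add 2 hours layover in Westreach → 16:13 UTC.
Add 13 hours and 45 minutes leg 3 → 05:58 UTC (Apr 5).
Tehran is UTC+3:30, so local arrival = 05:58 + 3:30 = 09:28 on Apr 5.

09:28 on April 5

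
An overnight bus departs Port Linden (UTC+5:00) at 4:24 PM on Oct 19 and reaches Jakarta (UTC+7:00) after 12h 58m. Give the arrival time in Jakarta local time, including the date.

Convert departure to UTC: 4:24 PM − 5:00 = 11:24 AM UTC on Oct 19.
Add 12 hours and 58 minutes travel time → 12:22 AM UTC (Oct 20).
Jakarta is UTC+7:00, so local arrival = 12:22 AM + 7:00 = 7:22 AM on Oct 20.

7:22 AM on October 20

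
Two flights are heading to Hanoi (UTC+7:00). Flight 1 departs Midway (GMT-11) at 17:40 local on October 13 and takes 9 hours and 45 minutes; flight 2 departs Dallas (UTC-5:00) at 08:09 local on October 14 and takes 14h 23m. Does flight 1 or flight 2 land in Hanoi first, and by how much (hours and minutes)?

the first, by 13 hours 7 minutes

Flight 1 in UTC: 17:40 + 11:00 = 04:40 on Oct 14.
+9 hours 45 minutes → arrive 14:25 UTC on Oct 14.
Flight 2 in UTC: 08:09 + 5:00 = 13:09 on Oct 14.
+14 hours 23 minutes → arrive 03:32 UTC on Oct 15.
Flight 1 lands earlier by 13 hours 7 minutes.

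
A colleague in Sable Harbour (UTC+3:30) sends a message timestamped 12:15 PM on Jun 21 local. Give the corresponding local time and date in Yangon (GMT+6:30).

Yangon is 3:00 ahead of Sable Harbour.
Shift by the zone difference: 12:15 PM + 3:00 = 3:15 PM on Jun 21 in Yangon.

3:15 PM on Jun 21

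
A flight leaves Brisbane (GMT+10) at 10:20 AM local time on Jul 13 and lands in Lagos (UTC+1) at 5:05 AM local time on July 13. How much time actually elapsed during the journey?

Departure in UTC: 10:20 AM − 10:00 = 12:20 AM on Jul 13.
Arrival in UTC: 5:05 AM − 1:00 = 4:05 AM on Jul 13.
Elapsed = 4:05 AM − 12:20 AM = 3 hours 45 minutes.

3 hours 45 minutes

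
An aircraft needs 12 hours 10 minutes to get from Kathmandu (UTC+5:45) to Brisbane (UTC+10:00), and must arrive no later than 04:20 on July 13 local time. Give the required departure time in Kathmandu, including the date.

11:55 on Jul 12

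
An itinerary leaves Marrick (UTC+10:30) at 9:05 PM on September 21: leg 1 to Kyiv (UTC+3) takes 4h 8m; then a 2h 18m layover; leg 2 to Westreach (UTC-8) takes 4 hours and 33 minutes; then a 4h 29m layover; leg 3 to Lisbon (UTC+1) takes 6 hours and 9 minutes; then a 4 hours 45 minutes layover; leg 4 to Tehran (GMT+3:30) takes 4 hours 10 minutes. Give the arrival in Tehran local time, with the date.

Convert departure to UTC: 9:05 PM − 10:30 = 10:35 AM UTC on Sep 21.
Add 4 hours and 8 minutes leg 1 → 2:43 PM UTC.
Add 2 hours 18 minutes layover in Kyiv → 5:01 PM UTC.
Add 4 hours and 33 minutes leg 2 → 9:34 PM UTC.
Add 4 hours and 29 minutes layover in Westreach → 2:03 AM UTC (Sep 22).
Add 6 hours 9 minutes leg 3 → 8:12 AM UTC.
Add 4 hours 45 minutes layover in Lisbon → 12:57 PM UTC.
Add 4 hours and 10 minutes leg 4 → 5:07 PM UTC.
Tehran is UTC+3:30, so local arrival = 5:07 PM + 3:30 = 8:37 PM on Sep 22.

8:37 PM on September 22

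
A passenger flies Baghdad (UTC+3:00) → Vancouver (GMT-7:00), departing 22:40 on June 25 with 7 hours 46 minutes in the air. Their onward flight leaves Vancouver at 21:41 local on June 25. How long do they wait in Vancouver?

Convert departure to UTC: 22:40 − 3:00 = 19:40 UTC on Jun 25.
Add 7 hours 46 minutes flight time → 03:26 UTC (Jun 26).
Vancouver is UTC−7:00, so local arrival = 03:26 − 7:00 = 20:26 on Jun 25.
Layover = 21:41 − 20:26 = 1 hour 15 minutes.

1 hour 15 minutes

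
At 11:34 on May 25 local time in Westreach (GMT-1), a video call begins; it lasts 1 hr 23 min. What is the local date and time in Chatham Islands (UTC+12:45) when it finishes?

Convert start to UTC: 11:34 + 1:00 = 12:34 UTC on May 25.
Add 1 hour 23 minutes duration → 13:57 UTC.
Chatham Islands is UTC+12:45, so local end time = 13:57 + 12:45 = 02:42 on May 26.

02:42 on May 26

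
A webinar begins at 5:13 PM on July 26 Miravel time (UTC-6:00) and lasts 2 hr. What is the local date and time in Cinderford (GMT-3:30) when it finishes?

Cinderford is 2:30 ahead of Miravel.
After 2 hours it is 7:13 PM in Miravel.
Shift by the zone difference: 7:13 PM + 2:30 = 9:43 PM on Jul 26 in Cinderford.

9:43 PM on Jul 26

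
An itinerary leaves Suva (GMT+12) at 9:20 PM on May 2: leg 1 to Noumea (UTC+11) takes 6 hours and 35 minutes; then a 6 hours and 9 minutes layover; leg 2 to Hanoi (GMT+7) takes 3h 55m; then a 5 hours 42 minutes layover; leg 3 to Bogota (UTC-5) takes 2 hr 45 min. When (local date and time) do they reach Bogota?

5:26 AM on May 3

Convert departure to UTC: 9:20 PM − 12:00 = 9:20 AM UTC on May 2.
Add 6 hours 35 minutes leg 1 → 3:55 PM UTC.
Add 6 hours 9 minutes layover in Noumea → 10:04 PM UTC.
Add 3 hours and 55 minutes leg 2 → 1:59 AM UTC (May 3).
Add 5 hours 42 minutes layover in Hanoi → 7:41 AM UTC.
Add 2 hours and 45 minutes leg 3 → 10:26 AM UTC.
Bogota is UTC−5:00, so local arrival = 10:26 AM − 5:00 = 5:26 AM on May 3.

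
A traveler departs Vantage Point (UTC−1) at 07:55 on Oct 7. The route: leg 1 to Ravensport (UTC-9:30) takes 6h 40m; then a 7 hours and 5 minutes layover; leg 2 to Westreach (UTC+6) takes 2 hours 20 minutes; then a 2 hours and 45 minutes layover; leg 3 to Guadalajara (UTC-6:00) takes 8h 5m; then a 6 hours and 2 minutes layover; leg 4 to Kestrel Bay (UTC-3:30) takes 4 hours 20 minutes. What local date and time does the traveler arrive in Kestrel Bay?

18:42 on Oct 8

Convert departure to UTC: 07:55 + 1:00 = 08:55 UTC on Oct 7.
Add 6 hours and 40 minutes leg 1 → 15:35 UTC.
Add 7 hours and 5 minutes layover in Ravensport → 22:40 UTC.
Add 2 hours 20 minutes leg 2 → 01:00 UTC (Oct 8).
Add 2 hours and 45 minutes layover in Westreach → 03:45 UTC.
Add 8 hours 5 minutes leg 3 → 11:50 UTC.
Add 6 hours 2 minutes layover in Guadalajara → 17:52 UTC.
Add 4 hours 20 minutes leg 4 → 22:12 UTC.
Kestrel Bay is UTC−3:30, so local arrival = 22:12 − 3:30 = 18:42 on Oct 8.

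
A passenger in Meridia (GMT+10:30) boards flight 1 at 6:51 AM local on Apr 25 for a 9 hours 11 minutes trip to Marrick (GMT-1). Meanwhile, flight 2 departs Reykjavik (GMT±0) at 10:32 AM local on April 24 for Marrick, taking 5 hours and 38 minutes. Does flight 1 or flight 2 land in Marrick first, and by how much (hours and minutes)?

the second, by 13 hours 22 minutes

Flight 1 in UTC: 6:51 AM − 10:30 = 8:21 PM on Apr 24.
+9 hours and 11 minutes → arrive 5:32 AM UTC on Apr 25.
Flight 2 departs at 10:32 AM UTC (Apr 24).
+5 hours and 38 minutes → arrive 4:10 PM UTC on Apr 24.
Flight 2 lands earlier by 13 hours 22 minutes.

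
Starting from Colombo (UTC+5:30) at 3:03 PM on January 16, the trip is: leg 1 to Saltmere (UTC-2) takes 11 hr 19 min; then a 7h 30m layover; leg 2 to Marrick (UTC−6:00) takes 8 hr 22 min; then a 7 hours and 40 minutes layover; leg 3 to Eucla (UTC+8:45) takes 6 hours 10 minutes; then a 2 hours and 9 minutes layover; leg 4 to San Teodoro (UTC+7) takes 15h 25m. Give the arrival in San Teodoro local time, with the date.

Convert departure to UTC: 3:03 PM − 5:30 = 9:33 AM UTC on Jan 16.
Add 11 hours 19 minutes leg 1 → 8:52 PM UTC.
Add 7 hours 30 minutes layover in Saltmere → 4:22 AM UTC (Jan 17).
Add 8 hours 22 minutes leg 2 → 12:44 PM UTC.
Add 7 hours 40 minutes layover in Marrick → 8:24 PM UTC.
Add 6 hours and 10 minutes leg 3 → 2:34 AM UTC (Jan 18).
Add 2 hours 9 minutes layover in Eucla → 4:43 AM UTC.
Add 15 hours and 25 minutes leg 4 → 8:08 PM UTC.
San Teodoro is UTC+7:00, so local arrival = 8:08 PM + 7:00 = 3:08 AM on Jan 19.

3:08 AM on January 19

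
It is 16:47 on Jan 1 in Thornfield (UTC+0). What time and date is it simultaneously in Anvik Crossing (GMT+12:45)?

05:32 on January 2

Thornfield is UTC+0 so that is 16:47 UTC.
Anvik Crossing is UTC+12:45: 16:47 + 12:45 = 05:32 on Jan 2.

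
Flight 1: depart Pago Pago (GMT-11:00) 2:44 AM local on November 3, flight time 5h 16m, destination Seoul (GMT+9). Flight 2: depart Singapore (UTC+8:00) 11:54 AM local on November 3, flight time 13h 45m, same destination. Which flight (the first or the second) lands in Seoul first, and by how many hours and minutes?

the second, by 1 hour 21 minutes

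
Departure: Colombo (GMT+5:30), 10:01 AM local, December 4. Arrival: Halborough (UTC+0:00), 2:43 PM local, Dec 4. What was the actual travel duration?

Halborough is 5:30 behind Colombo.
Clock-face elapsed time (ignoring zones) is 4 hours 42 minutes.
Actual elapsed = 4 hours 42 minutes + 5:30 = 10 hours 12 minutes.

10 hours 12 minutes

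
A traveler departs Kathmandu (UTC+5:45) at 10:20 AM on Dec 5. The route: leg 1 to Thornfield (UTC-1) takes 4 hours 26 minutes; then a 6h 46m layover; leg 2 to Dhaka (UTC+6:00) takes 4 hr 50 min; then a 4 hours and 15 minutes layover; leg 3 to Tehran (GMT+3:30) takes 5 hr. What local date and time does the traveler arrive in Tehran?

Convert departure to UTC: 10:20 AM − 5:45 = 4:35 AM UTC on Dec 5.
Add 4 hours 26 minutes leg 1 → 9:01 AM UTC.
Add 6 hours and 46 minutes layover in Thornfield → 3:47 PM UTC.
Add 4 hours and 50 minutes leg 2 → 8:37 PM UTC.
Add 4 hours and 15 minutes layover in Dhaka → 12:52 AM UTC (Dec 6).
Add 5 hours leg 3 → 5:52 AM UTC.
Tehran is UTC+3:30, so local arrival = 5:52 AM + 3:30 = 9:22 AM on Dec 6.

9:22 AM on December 6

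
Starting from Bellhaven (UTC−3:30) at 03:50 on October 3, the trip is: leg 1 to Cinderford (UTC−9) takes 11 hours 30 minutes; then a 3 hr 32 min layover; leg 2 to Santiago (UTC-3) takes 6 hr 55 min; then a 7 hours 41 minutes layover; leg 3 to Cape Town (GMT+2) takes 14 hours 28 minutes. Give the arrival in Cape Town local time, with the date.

05:26 on October 5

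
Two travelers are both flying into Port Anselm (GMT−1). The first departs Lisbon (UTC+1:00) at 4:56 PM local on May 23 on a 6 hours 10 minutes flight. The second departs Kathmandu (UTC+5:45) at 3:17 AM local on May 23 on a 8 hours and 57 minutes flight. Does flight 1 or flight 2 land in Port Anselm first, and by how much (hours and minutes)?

the second, by 15 hours 37 minutes

Flight 1 in UTC: 4:56 PM − 1:00 = 3:56 PM on May 23.
+6 hours and 10 minutes → arrive 10:06 PM UTC on May 23.
Flight 2 in UTC: 3:17 AM − 5:45 = 9:32 PM on May 22.
+8 hours and 57 minutes → arrive 6:29 AM UTC on May 23.
Flight 2 lands earlier by 15 hours 37 minutes.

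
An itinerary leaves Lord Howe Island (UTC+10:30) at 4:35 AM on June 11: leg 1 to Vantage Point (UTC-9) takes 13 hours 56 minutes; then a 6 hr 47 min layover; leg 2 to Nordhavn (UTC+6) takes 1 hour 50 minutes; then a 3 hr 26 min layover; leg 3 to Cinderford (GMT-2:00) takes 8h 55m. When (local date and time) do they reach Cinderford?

Convert departure to UTC: 4:35 AM − 10:30 = 6:05 PM UTC on Jun 10.
Add 13 hours and 56 minutes leg 1 → 8:01 AM UTC (Jun 11).
Add 6 hours 47 minutes layover in Vantage Point → 2:48 PM UTC.
Add 1 hour 50 minutes leg 2 → 4:38 PM UTC.
Add 3 hours and 26 minutes layover in Nordhavn → 8:04 PM UTC.
Add 8 hours 55 minutes leg 3 → 4:59 AM UTC (Jun 12).
Cinderford is UTC−2:00, so local arrival = 4:59 AM − 2:00 = 2:59 AM on Jun 12.

2:59 AM on June 12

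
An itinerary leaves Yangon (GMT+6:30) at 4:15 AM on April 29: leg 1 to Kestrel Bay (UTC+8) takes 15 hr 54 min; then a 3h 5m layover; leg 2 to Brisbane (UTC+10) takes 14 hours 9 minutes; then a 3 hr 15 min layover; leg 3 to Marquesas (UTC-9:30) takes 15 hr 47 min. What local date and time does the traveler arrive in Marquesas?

4:25 PM on April 30

Convert departure to UTC: 4:15 AM − 6:30 = 9:45 PM UTC on Apr 28.
Add 15 hours and 54 minutes leg 1 → 1:39 PM UTC (Apr 29).
Add 3 hours and 5 minutes layover in Kestrel Bay → 4:44 PM UTC.
Add 14 hours 9 minutes leg 2 → 6:53 AM UTC (Apr 30).
Add 3 hours and 15 minutes layover in Brisbane → 10:08 AM UTC.
Add 15 hours 47 minutes leg 3 → 1:55 AM UTC (May 1).
Marquesas is UTC−9:30, so local arrival = 1:55 AM − 9:30 = 4:25 PM on Apr 30.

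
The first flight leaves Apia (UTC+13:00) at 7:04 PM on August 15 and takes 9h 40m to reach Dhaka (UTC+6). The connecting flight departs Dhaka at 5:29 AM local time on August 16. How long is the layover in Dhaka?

7 hours 45 minutes

Convert departure to UTC: 7:04 PM − 13:00 = 6:04 AM UTC on Aug 15.
Add 9 hours 40 minutes flight time → 3:44 PM UTC.
Dhaka is UTC+6:00, so local arrival = 3:44 PM + 6:00 = 9:44 PM on Aug 15.
Layover = 5:29 AM − 9:44 PM (+1 day) = 7 hours 45 minutes.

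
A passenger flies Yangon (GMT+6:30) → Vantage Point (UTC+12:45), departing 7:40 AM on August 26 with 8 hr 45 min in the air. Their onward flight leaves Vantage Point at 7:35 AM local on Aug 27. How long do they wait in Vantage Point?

Convert departure to UTC: 7:40 AM − 6:30 = 1:10 AM UTC on Aug 26.
Add 8 hours 45 minutes flight time → 9:55 AM UTC.
Vantage Point is UTC+12:45, so local arrival = 9:55 AM + 12:45 = 10:40 PM on Aug 26.
Layover = 7:35 AM − 10:40 PM (+1 day) = 8 hours 55 minutes.

8 hours 55 minutes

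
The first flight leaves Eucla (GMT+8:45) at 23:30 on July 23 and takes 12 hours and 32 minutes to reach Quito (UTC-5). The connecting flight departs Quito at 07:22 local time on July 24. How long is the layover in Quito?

Convert departure to UTC: 23:30 − 8:45 = 14:45 UTC on Jul 23.
Add 12 hours 32 minutes flight time → 03:17 UTC (Jul 24).
Quito is UTC−5:00, so local arrival = 03:17 − 5:00 = 22:17 on Jul 23.
Layover = 07:22 − 22:17 (+1 day) = 9 hours 5 minutes.

9 hours 5 minutes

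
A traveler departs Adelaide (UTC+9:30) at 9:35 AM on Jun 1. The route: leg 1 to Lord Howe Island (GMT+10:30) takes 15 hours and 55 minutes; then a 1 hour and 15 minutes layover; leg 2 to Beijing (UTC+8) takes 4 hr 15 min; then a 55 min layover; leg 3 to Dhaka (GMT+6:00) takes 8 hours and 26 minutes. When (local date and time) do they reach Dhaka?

Convert departure to UTC: 9:35 AM − 9:30 = 12:05 AM UTC on Jun 1.
Add 15 hours and 55 minutes leg 1 → 4:00 PM UTC.
Add 1 hour and 15 minutes layover in Lord Howe Island → 5:15 PM UTC.
Add 4 hours 15 minutes leg 2 → 9:30 PM UTC.
Add 55 minutes layover in Beijing → 10:25 PM UTC.
Add 8 hours and 26 minutes leg 3 → 6:51 AM UTC (Jun 2).
Dhaka is UTC+6:00, so local arrival = 6:51 AM + 6:00 = 12:51 PM on Jun 2.

12:51 PM on Jun 2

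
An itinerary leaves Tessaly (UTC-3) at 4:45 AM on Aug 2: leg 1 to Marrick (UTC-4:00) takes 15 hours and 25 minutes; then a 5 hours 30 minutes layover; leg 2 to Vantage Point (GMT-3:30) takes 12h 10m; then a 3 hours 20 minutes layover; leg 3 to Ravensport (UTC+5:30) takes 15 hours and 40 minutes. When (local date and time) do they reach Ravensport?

5:20 PM on Aug 4

Convert departure to UTC: 4:45 AM + 3:00 = 7:45 AM UTC on Aug 2.
Add 15 hours and 25 minutes leg 1 → 11:10 PM UTC.
Add 5 hours and 30 minutes layover in Marrick → 4:40 AM UTC (Aug 3).
Add 12 hours 10 minutes leg 2 → 4:50 PM UTC.
Add 3 hours and 20 minutes layover in Vantage Point → 8:10 PM UTC.
Add 15 hours 40 minutes leg 3 → 11:50 AM UTC (Aug 4).
Ravensport is UTC+5:30, so local arrival = 11:50 AM + 5:30 = 5:20 PM on Aug 4.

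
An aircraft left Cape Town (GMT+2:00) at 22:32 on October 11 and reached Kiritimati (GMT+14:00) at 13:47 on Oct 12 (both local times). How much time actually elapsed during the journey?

Departure in UTC: 22:32 − 2:00 = 20:32 on Oct 11.
Arrival in UTC: 13:47 − 14:00 = 23:47 on Oct 11.
Elapsed = 23:47 − 20:32 = 3 hours 15 minutes.

3 hours 15 minutes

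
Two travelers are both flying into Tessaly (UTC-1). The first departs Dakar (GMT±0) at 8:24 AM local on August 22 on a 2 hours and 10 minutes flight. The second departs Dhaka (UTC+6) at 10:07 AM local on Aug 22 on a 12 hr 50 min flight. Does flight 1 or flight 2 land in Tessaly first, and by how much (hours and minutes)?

Flight 1 departs at 8:24 AM UTC (Aug 22).
+2 hours 10 minutes → arrive 10:34 AM UTC on Aug 22.
Flight 2 in UTC: 10:07 AM − 6:00 = 4:07 AM on Aug 22.
+12 hours 50 minutes → arrive 4:57 PM UTC on Aug 22.
Flight 1 lands earlier by 6 hours 23 minutes.

the first, by 6 hours 23 minutes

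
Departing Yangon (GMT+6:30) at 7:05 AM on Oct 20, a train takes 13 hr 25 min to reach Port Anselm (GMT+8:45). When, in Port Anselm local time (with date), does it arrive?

Convert departure to UTC: 7:05 AM − 6:30 = 12:35 AM UTC on Oct 20.
Add 13 hours 25 minutes travel time → 2:00 PM UTC.
Port Anselm is UTC+8:45, so local arrival = 2:00 PM + 8:45 = 10:45 PM on Oct 20.

10:45 PM on October 20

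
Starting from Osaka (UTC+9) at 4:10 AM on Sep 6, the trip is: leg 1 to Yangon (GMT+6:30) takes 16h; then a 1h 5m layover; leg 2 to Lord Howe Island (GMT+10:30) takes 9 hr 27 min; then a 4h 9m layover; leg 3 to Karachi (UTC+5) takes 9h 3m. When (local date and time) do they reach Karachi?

3:54 PM on September 7

Convert departure to UTC: 4:10 AM − 9:00 = 7:10 PM UTC on Sep 5.
Add 16 hours leg 1 → 11:10 AM UTC (Sep 6).
Add 1 hour and 5 minutes layover in Yangon → 12:15 PM UTC.
Add 9 hours 27 minutes leg 2 → 9:42 PM UTC.
Add 4 hours and 9 minutes layover in Lord Howe Island → 1:51 AM UTC (Sep 7).
Add 9 hours 3 minutes leg 3 → 10:54 AM UTC.
Karachi is UTC+5:00, so local arrival = 10:54 AM + 5:00 = 3:54 PM on Sep 7.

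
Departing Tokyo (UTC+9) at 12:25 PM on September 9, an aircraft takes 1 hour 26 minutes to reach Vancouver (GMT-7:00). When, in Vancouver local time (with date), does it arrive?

9:51 PM on September 8

Convert departure to UTC: 12:25 PM − 9:00 = 3:25 AM UTC on Sep 9.
Add 1 hour and 26 minutes travel time → 4:51 AM UTC.
Vancouver is UTC−7:00, so local arrival = 4:51 AM − 7:00 = 9:51 PM on Sep 8.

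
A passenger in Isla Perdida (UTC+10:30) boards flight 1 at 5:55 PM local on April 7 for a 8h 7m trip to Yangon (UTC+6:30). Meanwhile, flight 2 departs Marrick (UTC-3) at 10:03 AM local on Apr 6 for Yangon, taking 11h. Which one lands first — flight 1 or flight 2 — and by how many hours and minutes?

the second, by 15 hours 29 minutes

Flight 1 in UTC: 5:55 PM − 10:30 = 7:25 AM on Apr 7.
+8 hours and 7 minutes → arrive 3:32 PM UTC on Apr 7.
Flight 2 in UTC: 10:03 AM + 3:00 = 1:03 PM on Apr 6.
+11 hours → arrive 12:03 AM UTC on Apr 7.
Flight 2 lands earlier by 15 hours 29 minutes.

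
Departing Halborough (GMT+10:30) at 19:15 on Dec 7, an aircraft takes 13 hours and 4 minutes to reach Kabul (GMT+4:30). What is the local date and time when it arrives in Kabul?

02:19 on Dec 8

Kabul is 6:00 behind Halborough.
After 13 hours and 4 minutes it is 08:19 (Dec 8) in Halborough.
Shift by the zone difference: 08:19 − 6:00 = 02:19 on Dec 8 in Kabul.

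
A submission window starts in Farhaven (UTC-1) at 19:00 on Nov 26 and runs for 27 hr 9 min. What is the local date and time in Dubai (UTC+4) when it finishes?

03:09 on November 28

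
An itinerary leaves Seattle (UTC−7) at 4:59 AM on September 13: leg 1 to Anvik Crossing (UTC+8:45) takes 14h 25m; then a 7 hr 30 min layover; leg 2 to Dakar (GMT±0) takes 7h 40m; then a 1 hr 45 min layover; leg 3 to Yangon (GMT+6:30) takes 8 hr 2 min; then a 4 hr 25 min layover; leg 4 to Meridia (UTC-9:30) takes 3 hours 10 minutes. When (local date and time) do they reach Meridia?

1:26 AM on September 15

Convert departure to UTC: 4:59 AM + 7:00 = 11:59 AM UTC on Sep 13.
Add 14 hours and 25 minutes leg 1 → 2:24 AM UTC (Sep 14).
Add 7 hours 30 minutes layover in Anvik Crossing → 9:54 AM UTC.
Add 7 hours 40 minutes leg 2 → 5:34 PM UTC.
Add 1 hour and 45 minutes layover in Dakar → 7:19 PM UTC.
Add 8 hours and 2 minutes leg 3 → 3:21 AM UTC (Sep 15).
Add 4 hours 25 minutes layover in Yangon → 7:46 AM UTC.
Add 3 hours 10 minutes leg 4 → 10:56 AM UTC.
Meridia is UTC−9:30, so local arrival = 10:56 AM − 9:30 = 1:26 AM on Sep 15.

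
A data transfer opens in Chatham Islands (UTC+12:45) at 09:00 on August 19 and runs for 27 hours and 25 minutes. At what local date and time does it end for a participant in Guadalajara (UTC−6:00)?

17:40 on August 19

Convert start to UTC: 09:00 − 12:45 = 20:15 UTC on Aug 18.
Add 27 hours 25 minutes duration → 23:40 UTC (Aug 19).
Guadalajara is UTC−6:00, so local end time = 23:40 − 6:00 = 17:40 on Aug 19.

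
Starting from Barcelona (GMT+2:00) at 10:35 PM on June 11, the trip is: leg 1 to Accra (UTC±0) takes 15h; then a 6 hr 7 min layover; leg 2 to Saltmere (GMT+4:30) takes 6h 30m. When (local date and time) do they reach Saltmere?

Convert departure to UTC: 10:35 PM − 2:00 = 8:35 PM UTC on Jun 11.
Add 15 hours leg 1 → 11:35 AM UTC (Jun 12).
Add 6 hours and 7 minutes layover in Accra → 5:42 PM UTC.
Add 6 hours 30 minutes leg 2 → 12:12 AM UTC (Jun 13).
Saltmere is UTC+4:30, so local arrival = 12:12 AM + 4:30 = 4:42 AM on Jun 13.

4:42 AM on Jun 13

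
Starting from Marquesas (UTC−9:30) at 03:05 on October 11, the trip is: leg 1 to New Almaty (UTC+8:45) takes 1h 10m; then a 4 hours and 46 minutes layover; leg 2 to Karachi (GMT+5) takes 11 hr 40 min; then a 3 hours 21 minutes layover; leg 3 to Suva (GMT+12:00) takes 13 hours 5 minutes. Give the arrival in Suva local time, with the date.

Convert departure to UTC: 03:05 + 9:30 = 12:35 UTC on Oct 11.
Add 1 hour 10 minutes leg 1 → 13:45 UTC.
Add 4 hours 46 minutes layover in New Almaty → 18:31 UTC.
Add 11 hours and 40 minutes leg 2 → 06:11 UTC (Oct 12).
Add 3 hours and 21 minutes layover in Karachi → 09:32 UTC.
Add 13 hours and 5 minutes leg 3 → 22:37 UTC.
Suva is UTC+12:00, so local arrival = 22:37 + 12:00 = 10:37 on Oct 13.

10:37 on October 13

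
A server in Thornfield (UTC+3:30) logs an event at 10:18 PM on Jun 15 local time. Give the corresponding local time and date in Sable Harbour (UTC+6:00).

12:48 AM on June 16

In UTC: 10:18 PM − 3:30 = 6:48 PM on Jun 15.
Sable Harbour is UTC+6:00: 6:48 PM + 6:00 = 12:48 AM on Jun 16.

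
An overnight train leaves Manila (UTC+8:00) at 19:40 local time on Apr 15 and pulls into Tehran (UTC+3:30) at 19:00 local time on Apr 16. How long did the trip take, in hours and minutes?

Departure in UTC: 19:40 − 8:00 = 11:40 on Apr 15.
Arrival in UTC: 19:00 − 3:30 = 15:30 on Apr 16.
Elapsed = 15:30 − 11:40 (+1 day) = 27 hours 50 minutes.

27 hours 50 minutes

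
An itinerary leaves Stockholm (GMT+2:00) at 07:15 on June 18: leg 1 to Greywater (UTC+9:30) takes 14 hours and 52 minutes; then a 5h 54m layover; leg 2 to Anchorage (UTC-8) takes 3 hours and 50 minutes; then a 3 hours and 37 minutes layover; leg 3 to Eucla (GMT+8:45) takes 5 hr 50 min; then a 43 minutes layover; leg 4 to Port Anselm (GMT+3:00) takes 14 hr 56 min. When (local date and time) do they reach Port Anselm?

09:57 on June 20

Convert departure to UTC: 07:15 − 2:00 = 05:15 UTC on Jun 18.
Add 14 hours and 52 minutes leg 1 → 20:07 UTC.
Add 5 hours and 54 minutes layover in Greywater → 02:01 UTC (Jun 19).
Add 3 hours and 50 minutes leg 2 → 05:51 UTC.
Add 3 hours 37 minutes layover in Anchorage → 09:28 UTC.
Add 5 hours 50 minutes leg 3 → 15:18 UTC.
Add 43 minutes layover in Eucla → 16:01 UTC.
Add 14 hours and 56 minutes leg 4 → 06:57 UTC (Jun 20).
Port Anselm is UTC+3:00, so local arrival = 06:57 + 3:00 = 09:57 on Jun 20.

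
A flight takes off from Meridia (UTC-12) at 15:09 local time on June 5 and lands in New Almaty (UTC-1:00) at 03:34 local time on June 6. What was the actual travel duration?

1 hour 25 minutes

New Almaty is 11:00 ahead of Meridia.
Clock-face elapsed time (ignoring zones) is 12 hours 25 minutes.
Actual elapsed = 12 hours 25 minutes − 11:00 = 1 hour 25 minutes.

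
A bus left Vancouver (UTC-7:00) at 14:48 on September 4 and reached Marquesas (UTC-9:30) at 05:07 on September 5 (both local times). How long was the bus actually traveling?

16 hours 49 minutes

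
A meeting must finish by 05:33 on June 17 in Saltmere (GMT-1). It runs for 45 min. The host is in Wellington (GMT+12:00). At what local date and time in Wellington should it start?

17:48 on Jun 17

Target end time in UTC: 05:33 + 1:00 = 06:33 on Jun 17.
Subtract 45 minutes → start 05:48 UTC on Jun 17.
Wellington is UTC+12:00: 05:48 + 12:00 = 17:48 on Jun 17.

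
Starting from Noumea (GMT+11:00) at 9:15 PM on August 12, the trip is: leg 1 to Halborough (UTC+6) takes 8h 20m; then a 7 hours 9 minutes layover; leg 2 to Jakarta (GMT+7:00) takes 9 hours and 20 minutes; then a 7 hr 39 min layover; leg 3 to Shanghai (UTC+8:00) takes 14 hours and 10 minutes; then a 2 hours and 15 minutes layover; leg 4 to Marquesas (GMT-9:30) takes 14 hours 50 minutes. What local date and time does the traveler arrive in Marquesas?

4:28 PM on Aug 14

Convert departure to UTC: 9:15 PM − 11:00 = 10:15 AM UTC on Aug 12.
Add 8 hours 20 minutes leg 1 → 6:35 PM UTC.
Add 7 hours and 9 minutes layover in Halborough → 1:44 AM UTC (Aug 13).
Add 9 hours 20 minutes leg 2 → 11:04 AM UTC.
Add 7 hours and 39 minutes layover in Jakarta → 6:43 PM UTC.
Add 14 hours and 10 minutes leg 3 → 8:53 AM UTC (Aug 14).
Add 2 hours and 15 minutes layover in Shanghai → 11:08 AM UTC.
Add 14 hours and 50 minutes leg 4 → 1:58 AM UTC (Aug 15).
Marquesas is UTC−9:30, so local arrival = 1:58 AM − 9:30 = 4:28 PM on Aug 14.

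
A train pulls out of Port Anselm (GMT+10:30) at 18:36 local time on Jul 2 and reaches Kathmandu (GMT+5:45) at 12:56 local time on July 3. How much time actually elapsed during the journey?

23 hours 5 minutes

Departure in UTC: 18:36 − 10:30 = 08:06 on Jul 2.
Arrival in UTC: 12:56 − 5:45 = 07:11 on Jul 3.
Elapsed = 07:11 − 08:06 (+1 day) = 23 hours 5 minutes.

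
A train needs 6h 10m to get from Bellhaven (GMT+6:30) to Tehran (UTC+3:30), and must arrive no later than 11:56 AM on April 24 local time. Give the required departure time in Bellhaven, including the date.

Target arrival in UTC: 11:56 AM − 3:30 = 8:26 AM on Apr 24.
Subtract 6 hours and 10 minutes → departure 2:16 AM UTC on Apr 24.
Bellhaven is UTC+6:30: 2:16 AM + 6:30 = 8:46 AM on Apr 24.

8:46 AM on Apr 24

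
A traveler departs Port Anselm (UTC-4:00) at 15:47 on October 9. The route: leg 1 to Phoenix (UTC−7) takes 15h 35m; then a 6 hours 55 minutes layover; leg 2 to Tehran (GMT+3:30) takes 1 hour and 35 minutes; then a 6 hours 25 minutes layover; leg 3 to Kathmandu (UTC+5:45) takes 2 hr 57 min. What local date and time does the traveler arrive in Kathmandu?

10:59 on Oct 11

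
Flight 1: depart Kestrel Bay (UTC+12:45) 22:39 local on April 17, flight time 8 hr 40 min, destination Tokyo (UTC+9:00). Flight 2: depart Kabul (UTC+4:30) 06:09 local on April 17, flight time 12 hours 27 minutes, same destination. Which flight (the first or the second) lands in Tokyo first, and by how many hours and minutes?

Flight 1 in UTC: 22:39 − 12:45 = 09:54 on Apr 17.
+8 hours and 40 minutes → arrive 18:34 UTC on Apr 17.
Flight 2 in UTC: 06:09 − 4:30 = 01:39 on Apr 17.
+12 hours 27 minutes → arrive 14:06 UTC on Apr 17.
Flight 2 lands earlier by 4 hours 28 minutes.

the second, by 4 hours 28 minutes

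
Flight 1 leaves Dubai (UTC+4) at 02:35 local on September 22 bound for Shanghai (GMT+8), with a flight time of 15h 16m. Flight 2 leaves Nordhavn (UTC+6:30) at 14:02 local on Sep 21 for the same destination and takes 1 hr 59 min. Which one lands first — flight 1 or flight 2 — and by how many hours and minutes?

the second, by 28 hours 20 minutes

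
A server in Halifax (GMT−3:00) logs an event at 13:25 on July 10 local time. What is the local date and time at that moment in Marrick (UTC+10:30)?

Marrick is 13:30 ahead of Halifax.
Shift by the zone difference: 13:25 + 13:30 = 02:55 on Jul 11 in Marrick.

02:55 on Jul 11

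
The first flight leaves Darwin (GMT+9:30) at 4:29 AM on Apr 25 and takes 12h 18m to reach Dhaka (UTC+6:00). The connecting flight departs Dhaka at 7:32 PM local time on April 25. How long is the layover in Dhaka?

6 hours 15 minutes

Convert departure to UTC: 4:29 AM − 9:30 = 6:59 PM UTC on Apr 24.
Add 12 hours 18 minutes flight time → 7:17 AM UTC (Apr 25).
Dhaka is UTC+6:00, so local arrival = 7:17 AM + 6:00 = 1:17 PM on Apr 25.
Layover = 7:32 PM − 1:17 PM = 6 hours 15 minutes.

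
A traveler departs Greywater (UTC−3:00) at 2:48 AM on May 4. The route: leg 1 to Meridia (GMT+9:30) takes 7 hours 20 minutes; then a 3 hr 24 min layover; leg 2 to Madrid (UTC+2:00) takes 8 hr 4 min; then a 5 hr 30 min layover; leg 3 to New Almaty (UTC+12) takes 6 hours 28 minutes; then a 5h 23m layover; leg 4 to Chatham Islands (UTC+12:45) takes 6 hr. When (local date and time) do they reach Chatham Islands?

12:42 PM on May 6

Convert departure to UTC: 2:48 AM + 3:00 = 5:48 AM UTC on May 4.
Add 7 hours and 20 minutes leg 1 → 1:08 PM UTC.
Add 3 hours 24 minutes layover in Meridia → 4:32 PM UTC.
Add 8 hours and 4 minutes leg 2 → 12:36 AM UTC (May 5).
Add 5 hours and 30 minutes layover in Madrid → 6:06 AM UTC.
Add 6 hours 28 minutes leg 3 → 12:34 PM UTC.
Add 5 hours and 23 minutes layover in New Almaty → 5:57 PM UTC.
Add 6 hours leg 4 → 11:57 PM UTC.
Chatham Islands is UTC+12:45, so local arrival = 11:57 PM + 12:45 = 12:42 PM on May 6.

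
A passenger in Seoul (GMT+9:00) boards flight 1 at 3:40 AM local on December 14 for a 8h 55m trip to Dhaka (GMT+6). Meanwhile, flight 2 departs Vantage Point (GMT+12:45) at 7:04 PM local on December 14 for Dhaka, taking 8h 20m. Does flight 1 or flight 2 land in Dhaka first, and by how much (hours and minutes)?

Flight 1 in UTC: 3:40 AM − 9:00 = 6:40 PM on Dec 13.
+8 hours and 55 minutes → arrive 3:35 AM UTC on Dec 14.
Flight 2 in UTC: 7:04 PM − 12:45 = 6:19 AM on Dec 14.
+8 hours 20 minutes → arrive 2:39 PM UTC on Dec 14.
Flight 1 lands earlier by 11 hours 4 minutes.

the first, by 11 hours 4 minutes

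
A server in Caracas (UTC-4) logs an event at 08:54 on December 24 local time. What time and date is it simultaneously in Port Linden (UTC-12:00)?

00:54 on December 24

Port Linden is 8:00 behind Caracas.
Shift by the zone difference: 08:54 − 8:00 = 00:54 on Dec 24 in Port Linden.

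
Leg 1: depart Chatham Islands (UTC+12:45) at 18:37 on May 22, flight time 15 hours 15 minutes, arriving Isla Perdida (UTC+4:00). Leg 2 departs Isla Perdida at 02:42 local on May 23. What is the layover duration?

Convert departure to UTC: 18:37 − 12:45 = 05:52 UTC on May 22.
Add 15 hours 15 minutes flight time → 21:07 UTC.
Isla Perdida is UTC+4:00, so local arrival = 21:07 + 4:00 = 01:07 on May 23.
Layover = 02:42 − 01:07 = 1 hour 35 minutes.

1 hour 35 minutes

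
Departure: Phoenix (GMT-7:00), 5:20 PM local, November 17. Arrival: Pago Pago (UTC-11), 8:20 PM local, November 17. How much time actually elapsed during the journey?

Departure in UTC: 5:20 PM + 7:00 = 12:20 AM on Nov 18.
Arrival in UTC: 8:20 PM + 11:00 = 7:20 AM on Nov 18.
Elapsed = 7:20 AM − 12:20 AM = 7 hours.

7 hours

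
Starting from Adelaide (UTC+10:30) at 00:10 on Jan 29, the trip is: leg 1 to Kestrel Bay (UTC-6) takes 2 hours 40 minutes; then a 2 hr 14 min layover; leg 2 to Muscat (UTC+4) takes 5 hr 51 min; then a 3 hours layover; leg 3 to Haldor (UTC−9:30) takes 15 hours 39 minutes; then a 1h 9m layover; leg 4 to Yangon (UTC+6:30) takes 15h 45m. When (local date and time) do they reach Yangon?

18:28 on January 30

Convert departure to UTC: 00:10 − 10:30 = 13:40 UTC on Jan 28.
Add 2 hours 40 minutes leg 1 → 16:20 UTC.
Add 2 hours and 14 minutes layover in Kestrel Bay → 18:34 UTC.
Add 5 hours 51 minutes leg 2 → 00:25 UTC (Jan 29).
Add 3 hours layover in Muscat → 03:25 UTC.
Add 15 hours and 39 minutes leg 3 → 19:04 UTC.
Add 1 hour 9 minutes layover in Haldor → 20:13 UTC.
Add 15 hours and 45 minutes leg 4 → 11:58 UTC (Jan 30).
Yangon is UTC+6:30, so local arrival = 11:58 + 6:30 = 18:28 on Jan 30.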